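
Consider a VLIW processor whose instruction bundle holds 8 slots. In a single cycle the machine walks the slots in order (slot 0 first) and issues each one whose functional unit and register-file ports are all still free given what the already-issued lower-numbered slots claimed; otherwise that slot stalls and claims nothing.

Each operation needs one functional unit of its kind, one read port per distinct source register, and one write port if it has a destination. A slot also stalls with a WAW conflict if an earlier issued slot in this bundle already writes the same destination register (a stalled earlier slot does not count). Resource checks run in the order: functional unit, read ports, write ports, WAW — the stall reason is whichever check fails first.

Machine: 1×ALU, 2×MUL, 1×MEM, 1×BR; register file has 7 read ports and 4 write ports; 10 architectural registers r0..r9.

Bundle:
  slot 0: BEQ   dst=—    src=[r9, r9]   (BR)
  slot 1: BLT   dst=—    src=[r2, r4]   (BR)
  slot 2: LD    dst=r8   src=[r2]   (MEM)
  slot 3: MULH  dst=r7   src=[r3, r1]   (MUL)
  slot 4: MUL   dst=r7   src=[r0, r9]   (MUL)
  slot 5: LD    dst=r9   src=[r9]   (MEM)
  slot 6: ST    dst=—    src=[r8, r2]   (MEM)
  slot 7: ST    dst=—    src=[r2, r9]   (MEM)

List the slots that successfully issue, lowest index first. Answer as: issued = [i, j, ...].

issued = [0, 2, 3]

#0 BR src=r9,r9 dispatched  <A:1 Mu:2 Ld:1 B:0 rd:6 wr:4>
#1 BR src=r2,r4 held:FU  <A:1 Mu:2 Ld:1 B:0 rd:6 wr:4>
#2 MEM src=r2 dispatched  <A:1 Mu:2 Ld:0 B:0 rd:5 wr:3>
#3 MUL src=r3,r1 dispatched  <A:1 Mu:1 Ld:0 B:0 rd:3 wr:2>
#4 MUL src=r0,r9 held:WAW  <A:1 Mu:1 Ld:0 B:0 rd:3 wr:2>
#5 MEM src=r9 held:FU  <A:1 Mu:1 Ld:0 B:0 rd:3 wr:2>
#6 MEM src=r8,r2 held:FU  <A:1 Mu:1 Ld:0 B:0 rd:3 wr:2>
#7 MEM src=r2,r9 held:FU  <A:1 Mu:1 Ld:0 B:0 rd:3 wr:2>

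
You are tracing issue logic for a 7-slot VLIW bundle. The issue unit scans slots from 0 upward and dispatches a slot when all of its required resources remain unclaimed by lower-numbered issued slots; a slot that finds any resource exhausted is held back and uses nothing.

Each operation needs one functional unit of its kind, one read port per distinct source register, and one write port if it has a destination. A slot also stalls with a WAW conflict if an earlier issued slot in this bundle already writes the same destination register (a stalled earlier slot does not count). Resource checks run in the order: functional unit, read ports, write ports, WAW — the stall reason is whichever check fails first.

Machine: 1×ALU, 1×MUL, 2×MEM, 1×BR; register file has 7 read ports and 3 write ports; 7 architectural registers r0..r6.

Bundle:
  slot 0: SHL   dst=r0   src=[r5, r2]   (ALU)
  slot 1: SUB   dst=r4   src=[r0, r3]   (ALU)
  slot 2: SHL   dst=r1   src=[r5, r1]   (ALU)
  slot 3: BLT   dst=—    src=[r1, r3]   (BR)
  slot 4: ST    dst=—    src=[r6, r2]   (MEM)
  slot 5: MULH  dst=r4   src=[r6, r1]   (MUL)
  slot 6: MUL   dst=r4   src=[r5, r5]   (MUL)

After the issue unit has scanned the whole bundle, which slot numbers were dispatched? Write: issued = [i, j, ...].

issued = [0, 3, 4, 6]

#0 ALU src=r5,r2 dispatched  <A:0 Mu:1 Ld:2 B:1 rd:5 wr:2>
#1 ALU src=r0,r3 held:FU  <A:0 Mu:1 Ld:2 B:1 rd:5 wr:2>
#2 ALU src=r5,r1 held:FU  <A:0 Mu:1 Ld:2 B:1 rd:5 wr:2>
#3 BR src=r1,r3 dispatched  <A:0 Mu:1 Ld:2 B:0 rd:3 wr:2>
#4 MEM src=r6,r2 dispatched  <A:0 Mu:1 Ld:1 B:0 rd:1 wr:2>
#5 MUL src=r6,r1 held:RD_PORT  <A:0 Mu:1 Ld:1 B:0 rd:1 wr:2>
#6 MUL src=r5,r5 dispatched  <A:0 Mu:0 Ld:1 B:0 rd:0 wr:1>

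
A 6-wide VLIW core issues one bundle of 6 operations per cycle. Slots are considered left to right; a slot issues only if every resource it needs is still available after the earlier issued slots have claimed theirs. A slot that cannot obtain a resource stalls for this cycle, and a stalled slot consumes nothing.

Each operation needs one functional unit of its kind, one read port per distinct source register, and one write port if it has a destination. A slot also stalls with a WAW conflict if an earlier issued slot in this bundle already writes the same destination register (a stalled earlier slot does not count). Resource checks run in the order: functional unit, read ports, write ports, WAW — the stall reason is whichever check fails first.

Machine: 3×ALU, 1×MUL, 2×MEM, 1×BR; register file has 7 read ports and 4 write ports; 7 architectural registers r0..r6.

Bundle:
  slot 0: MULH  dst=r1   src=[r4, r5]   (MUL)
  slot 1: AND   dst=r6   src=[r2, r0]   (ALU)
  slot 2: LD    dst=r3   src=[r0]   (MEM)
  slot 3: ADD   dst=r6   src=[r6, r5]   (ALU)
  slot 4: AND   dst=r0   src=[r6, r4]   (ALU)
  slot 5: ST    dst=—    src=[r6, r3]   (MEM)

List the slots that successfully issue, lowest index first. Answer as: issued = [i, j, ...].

(0) want 1×MUL +2rd +1wr — yes → AL3|MU0|ME2|BR1|rd5|wr3
(1) want 1×ALU +2rd +1wr — yes → AL2|MU0|ME2|BR1|rd3|wr2
(2) want 1×MEM +1rd +1wr — yes → AL2|MU0|ME1|BR1|rd2|wr1
(3) want 1×ALU +2rd +1wr — WAW → AL2|MU0|ME1|BR1|rd2|wr1
(4) want 1×ALU +2rd +1wr — yes → AL1|MU0|ME1|BR1|rd0|wr0
(5) want 1×MEM +2rd +0wr — RD_PORT → AL1|MU0|ME1|BR1|rd0|wr0

issued = [0, 1, 2, 4]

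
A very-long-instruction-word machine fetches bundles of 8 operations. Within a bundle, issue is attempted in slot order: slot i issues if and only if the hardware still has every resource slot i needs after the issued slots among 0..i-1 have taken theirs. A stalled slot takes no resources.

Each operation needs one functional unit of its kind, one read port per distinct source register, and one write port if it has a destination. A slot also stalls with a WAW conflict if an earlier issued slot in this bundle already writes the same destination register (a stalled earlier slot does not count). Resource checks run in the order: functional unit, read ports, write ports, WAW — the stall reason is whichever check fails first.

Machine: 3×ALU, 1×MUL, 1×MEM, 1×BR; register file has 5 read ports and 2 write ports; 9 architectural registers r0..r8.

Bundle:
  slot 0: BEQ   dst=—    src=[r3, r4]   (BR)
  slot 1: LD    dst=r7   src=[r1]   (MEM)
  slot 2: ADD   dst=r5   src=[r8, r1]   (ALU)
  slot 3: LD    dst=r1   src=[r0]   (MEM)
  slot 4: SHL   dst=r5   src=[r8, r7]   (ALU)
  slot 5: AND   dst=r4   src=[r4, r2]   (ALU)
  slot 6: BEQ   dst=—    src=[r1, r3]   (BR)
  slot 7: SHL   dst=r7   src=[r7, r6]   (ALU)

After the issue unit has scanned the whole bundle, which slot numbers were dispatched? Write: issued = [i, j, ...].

[0] BR needs rd=2 wr=0: ok; after: ALU=3 MUL=1 MEM=1 BR=0, R=3, W=2
[1] MEM needs rd=1 wr=1: ok; after: ALU=3 MUL=1 MEM=0 BR=0, R=2, W=1
[2] ALU needs rd=2 wr=1: ok; after: ALU=2 MUL=1 MEM=0 BR=0, R=0, W=0
[3] MEM needs rd=1 wr=1: FU; after: ALU=2 MUL=1 MEM=0 BR=0, R=0, W=0
[4] ALU needs rd=2 wr=1: RD_PORT; after: ALU=2 MUL=1 MEM=0 BR=0, R=0, W=0
[5] ALU needs rd=2 wr=1: RD_PORT; after: ALU=2 MUL=1 MEM=0 BR=0, R=0, W=0
[6] BR needs rd=2 wr=0: FU; after: ALU=2 MUL=1 MEM=0 BR=0, R=0, W=0
[7] ALU needs rd=2 wr=1: RD_PORT; after: ALU=2 MUL=1 MEM=0 BR=0, R=0, W=0

issued = [0, 1, 2]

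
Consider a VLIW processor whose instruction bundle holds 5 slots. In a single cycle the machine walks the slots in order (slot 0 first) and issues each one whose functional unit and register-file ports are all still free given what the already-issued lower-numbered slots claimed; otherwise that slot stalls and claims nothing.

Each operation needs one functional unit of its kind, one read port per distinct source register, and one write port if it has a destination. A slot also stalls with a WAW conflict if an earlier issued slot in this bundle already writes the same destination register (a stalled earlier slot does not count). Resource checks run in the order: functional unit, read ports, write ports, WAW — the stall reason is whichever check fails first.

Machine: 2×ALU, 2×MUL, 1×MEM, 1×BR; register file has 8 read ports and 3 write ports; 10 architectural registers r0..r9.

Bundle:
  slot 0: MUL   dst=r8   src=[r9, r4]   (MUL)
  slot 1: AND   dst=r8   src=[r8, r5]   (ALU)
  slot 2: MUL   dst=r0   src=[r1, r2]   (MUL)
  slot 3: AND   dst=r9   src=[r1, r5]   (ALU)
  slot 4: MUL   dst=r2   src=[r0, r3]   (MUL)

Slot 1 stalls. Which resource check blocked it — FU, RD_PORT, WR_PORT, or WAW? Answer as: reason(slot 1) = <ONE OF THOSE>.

(0) want 1×MUL +2rd +1wr — yes → AL2|MU1|ME1|BR1|rd6|wr2
(1) want 1×ALU +2rd +1wr — WAW → AL2|MU1|ME1|BR1|rd6|wr2
(2) want 1×MUL +2rd +1wr — yes → AL2|MU0|ME1|BR1|rd4|wr1
(3) want 1×ALU +2rd +1wr — yes → AL1|MU0|ME1|BR1|rd2|wr0
(4) want 1×MUL +2rd +1wr — FU → AL1|MU0|ME1|BR1|rd2|wr0

reason(slot 1) = WAW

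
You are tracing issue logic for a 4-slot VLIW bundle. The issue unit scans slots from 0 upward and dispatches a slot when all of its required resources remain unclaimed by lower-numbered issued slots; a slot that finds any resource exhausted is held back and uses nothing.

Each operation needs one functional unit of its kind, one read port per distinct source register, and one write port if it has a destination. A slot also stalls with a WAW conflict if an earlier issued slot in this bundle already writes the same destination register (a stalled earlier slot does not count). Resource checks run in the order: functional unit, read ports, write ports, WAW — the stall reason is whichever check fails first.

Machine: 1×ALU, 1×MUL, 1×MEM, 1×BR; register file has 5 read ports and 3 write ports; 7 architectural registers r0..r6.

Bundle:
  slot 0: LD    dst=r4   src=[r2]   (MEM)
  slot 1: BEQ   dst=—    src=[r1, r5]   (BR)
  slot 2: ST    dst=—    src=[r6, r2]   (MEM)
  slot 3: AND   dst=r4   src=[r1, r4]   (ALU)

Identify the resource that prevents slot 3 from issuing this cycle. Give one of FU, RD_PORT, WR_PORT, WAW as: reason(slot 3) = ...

[0] MEM needs rd=1 wr=1: ok; after: ALU=1 MUL=1 MEM=0 BR=1, R=4, W=2
[1] BR needs rd=2 wr=0: ok; after: ALU=1 MUL=1 MEM=0 BR=0, R=2, W=2
[2] MEM needs rd=2 wr=0: FU; after: ALU=1 MUL=1 MEM=0 BR=0, R=2, W=2
[3] ALU needs rd=2 wr=1: WAW; after: ALU=1 MUL=1 MEM=0 BR=0, R=2, W=2

reason(slot 3) = WAW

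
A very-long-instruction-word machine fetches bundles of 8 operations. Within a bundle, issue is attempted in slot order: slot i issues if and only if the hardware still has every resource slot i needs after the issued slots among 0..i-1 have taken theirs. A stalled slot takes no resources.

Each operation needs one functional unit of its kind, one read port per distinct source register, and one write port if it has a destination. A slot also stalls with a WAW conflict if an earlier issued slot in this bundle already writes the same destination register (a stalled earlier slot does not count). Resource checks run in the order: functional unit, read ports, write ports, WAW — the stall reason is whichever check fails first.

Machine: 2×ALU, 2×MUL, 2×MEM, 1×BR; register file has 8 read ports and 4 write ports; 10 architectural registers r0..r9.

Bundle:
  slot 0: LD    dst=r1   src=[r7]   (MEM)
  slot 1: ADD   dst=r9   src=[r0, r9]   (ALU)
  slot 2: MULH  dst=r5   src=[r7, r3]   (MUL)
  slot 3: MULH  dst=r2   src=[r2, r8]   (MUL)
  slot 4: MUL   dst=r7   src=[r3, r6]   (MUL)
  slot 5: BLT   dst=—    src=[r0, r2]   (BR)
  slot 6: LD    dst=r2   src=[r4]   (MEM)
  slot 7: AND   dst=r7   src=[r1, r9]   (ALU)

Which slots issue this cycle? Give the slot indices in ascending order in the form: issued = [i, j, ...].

issued = [0, 1, 2, 3]

  0. MEM→r1 ⇒ go  {2A/2Mu/1Ld/1B | 7r 3w}
  1. ALU→r9 ⇒ go  {1A/2Mu/1Ld/1B | 5r 2w}
  2. MUL→r5 ⇒ go  {1A/1Mu/1Ld/1B | 3r 1w}
  3. MUL→r2 ⇒ go  {1A/0Mu/1Ld/1B | 1r 0w}
  4. MUL→r7 ⇒ no(FU)  {1A/0Mu/1Ld/1B | 1r 0w}
  5. BR ⇒ no(RD_PORT)  {1A/0Mu/1Ld/1B | 1r 0w}
  6. MEM→r2 ⇒ no(WR_PORT)  {1A/0Mu/1Ld/1B | 1r 0w}
  7. ALU→r7 ⇒ no(RD_PORT)  {1A/0Mu/1Ld/1B | 1r 0w}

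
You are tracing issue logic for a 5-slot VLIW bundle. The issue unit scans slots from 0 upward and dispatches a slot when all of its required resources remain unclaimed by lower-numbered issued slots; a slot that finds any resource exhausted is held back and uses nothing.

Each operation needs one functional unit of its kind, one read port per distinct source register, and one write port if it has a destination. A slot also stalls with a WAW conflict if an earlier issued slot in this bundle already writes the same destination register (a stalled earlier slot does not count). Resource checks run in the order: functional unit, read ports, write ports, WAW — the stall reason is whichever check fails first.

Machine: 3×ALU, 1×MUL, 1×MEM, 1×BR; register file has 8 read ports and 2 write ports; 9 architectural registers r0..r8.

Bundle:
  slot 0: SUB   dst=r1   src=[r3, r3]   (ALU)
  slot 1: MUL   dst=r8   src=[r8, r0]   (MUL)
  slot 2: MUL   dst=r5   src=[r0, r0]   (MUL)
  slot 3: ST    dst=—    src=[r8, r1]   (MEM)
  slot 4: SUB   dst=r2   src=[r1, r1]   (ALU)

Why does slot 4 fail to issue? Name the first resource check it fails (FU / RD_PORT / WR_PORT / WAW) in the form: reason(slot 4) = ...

  0. ALU→r1 ⇒ go  {2A/1Mu/1Ld/1B | 7r 1w}
  1. MUL→r8 ⇒ go  {2A/0Mu/1Ld/1B | 5r 0w}
  2. MUL→r5 ⇒ no(FU)  {2A/0Mu/1Ld/1B | 5r 0w}
  3. MEM ⇒ go  {2A/0Mu/0Ld/1B | 3r 0w}
  4. ALU→r2 ⇒ no(WR_PORT)  {2A/0Mu/0Ld/1B | 3r 0w}

reason(slot 4) = WR_PORT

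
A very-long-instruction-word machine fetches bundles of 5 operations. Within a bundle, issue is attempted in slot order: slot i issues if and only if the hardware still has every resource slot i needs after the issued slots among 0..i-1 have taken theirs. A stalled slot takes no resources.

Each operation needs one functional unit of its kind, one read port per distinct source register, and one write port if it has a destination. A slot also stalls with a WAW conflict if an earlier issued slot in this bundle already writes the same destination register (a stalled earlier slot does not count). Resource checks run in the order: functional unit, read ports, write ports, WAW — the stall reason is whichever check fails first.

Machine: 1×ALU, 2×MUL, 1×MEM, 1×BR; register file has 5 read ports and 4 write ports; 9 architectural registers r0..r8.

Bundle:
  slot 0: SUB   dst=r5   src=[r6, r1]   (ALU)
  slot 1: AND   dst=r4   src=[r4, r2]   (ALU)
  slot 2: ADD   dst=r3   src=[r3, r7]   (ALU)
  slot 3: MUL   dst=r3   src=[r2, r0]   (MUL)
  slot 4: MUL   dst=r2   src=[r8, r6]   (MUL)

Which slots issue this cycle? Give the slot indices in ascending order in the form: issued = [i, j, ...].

#0 ALU src=r6,r1 dispatched  <A:0 Mu:2 Ld:1 B:1 rd:3 wr:3>
#1 ALU src=r4,r2 held:FU  <A:0 Mu:2 Ld:1 B:1 rd:3 wr:3>
#2 ALU src=r3,r7 held:FU  <A:0 Mu:2 Ld:1 B:1 rd:3 wr:3>
#3 MUL src=r2,r0 dispatched  <A:0 Mu:1 Ld:1 B:1 rd:1 wr:2>
#4 MUL src=r8,r6 held:RD_PORT  <A:0 Mu:1 Ld:1 B:1 rd:1 wr:2>

issued = [0, 3]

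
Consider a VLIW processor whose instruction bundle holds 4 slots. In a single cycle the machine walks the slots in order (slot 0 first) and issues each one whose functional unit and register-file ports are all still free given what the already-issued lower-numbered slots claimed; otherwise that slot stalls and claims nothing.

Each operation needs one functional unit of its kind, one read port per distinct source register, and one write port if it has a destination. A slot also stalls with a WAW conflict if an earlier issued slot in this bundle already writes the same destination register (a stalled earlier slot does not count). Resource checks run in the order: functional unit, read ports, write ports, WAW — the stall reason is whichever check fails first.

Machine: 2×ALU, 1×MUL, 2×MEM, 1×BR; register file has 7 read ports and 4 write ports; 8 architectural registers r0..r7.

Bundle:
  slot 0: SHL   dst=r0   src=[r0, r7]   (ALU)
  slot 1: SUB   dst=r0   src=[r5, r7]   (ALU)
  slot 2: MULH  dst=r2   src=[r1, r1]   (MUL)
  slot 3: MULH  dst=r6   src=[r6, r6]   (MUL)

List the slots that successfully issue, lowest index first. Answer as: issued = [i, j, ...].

issued = [0, 2]

  0. ALU→r0 ⇒ go  {1A/1Mu/2Ld/1B | 5r 3w}
  1. ALU→r0 ⇒ no(WAW)  {1A/1Mu/2Ld/1B | 5r 3w}
  2. MUL→r2 ⇒ go  {1A/0Mu/2Ld/1B | 4r 2w}
  3. MUL→r6 ⇒ no(FU)  {1A/0Mu/2Ld/1B | 4r 2w}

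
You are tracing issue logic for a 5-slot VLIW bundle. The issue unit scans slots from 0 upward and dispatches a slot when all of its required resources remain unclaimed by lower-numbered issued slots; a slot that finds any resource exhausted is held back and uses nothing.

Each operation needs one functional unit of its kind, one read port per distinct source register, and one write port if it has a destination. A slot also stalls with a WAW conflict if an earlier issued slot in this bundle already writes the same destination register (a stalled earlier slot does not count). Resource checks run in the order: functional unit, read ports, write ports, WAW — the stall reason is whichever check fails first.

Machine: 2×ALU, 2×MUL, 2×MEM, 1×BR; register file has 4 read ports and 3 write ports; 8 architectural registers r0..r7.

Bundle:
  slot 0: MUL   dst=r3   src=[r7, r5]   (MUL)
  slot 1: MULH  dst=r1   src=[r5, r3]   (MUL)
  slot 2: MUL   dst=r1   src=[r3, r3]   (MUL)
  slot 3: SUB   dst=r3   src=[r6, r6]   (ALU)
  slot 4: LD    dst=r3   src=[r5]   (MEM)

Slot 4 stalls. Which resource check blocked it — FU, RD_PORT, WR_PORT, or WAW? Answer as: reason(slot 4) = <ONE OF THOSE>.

[0] MUL needs rd=2 wr=1: ok; after: ALU=2 MUL=1 MEM=2 BR=1, R=2, W=2
[1] MUL needs rd=2 wr=1: ok; after: ALU=2 MUL=0 MEM=2 BR=1, R=0, W=1
[2] MUL needs rd=1 wr=1: FU; after: ALU=2 MUL=0 MEM=2 BR=1, R=0, W=1
[3] ALU needs rd=1 wr=1: RD_PORT; after: ALU=2 MUL=0 MEM=2 BR=1, R=0, W=1
[4] MEM needs rd=1 wr=1: RD_PORT; after: ALU=2 MUL=0 MEM=2 BR=1, R=0, W=1

reason(slot 4) = RD_PORT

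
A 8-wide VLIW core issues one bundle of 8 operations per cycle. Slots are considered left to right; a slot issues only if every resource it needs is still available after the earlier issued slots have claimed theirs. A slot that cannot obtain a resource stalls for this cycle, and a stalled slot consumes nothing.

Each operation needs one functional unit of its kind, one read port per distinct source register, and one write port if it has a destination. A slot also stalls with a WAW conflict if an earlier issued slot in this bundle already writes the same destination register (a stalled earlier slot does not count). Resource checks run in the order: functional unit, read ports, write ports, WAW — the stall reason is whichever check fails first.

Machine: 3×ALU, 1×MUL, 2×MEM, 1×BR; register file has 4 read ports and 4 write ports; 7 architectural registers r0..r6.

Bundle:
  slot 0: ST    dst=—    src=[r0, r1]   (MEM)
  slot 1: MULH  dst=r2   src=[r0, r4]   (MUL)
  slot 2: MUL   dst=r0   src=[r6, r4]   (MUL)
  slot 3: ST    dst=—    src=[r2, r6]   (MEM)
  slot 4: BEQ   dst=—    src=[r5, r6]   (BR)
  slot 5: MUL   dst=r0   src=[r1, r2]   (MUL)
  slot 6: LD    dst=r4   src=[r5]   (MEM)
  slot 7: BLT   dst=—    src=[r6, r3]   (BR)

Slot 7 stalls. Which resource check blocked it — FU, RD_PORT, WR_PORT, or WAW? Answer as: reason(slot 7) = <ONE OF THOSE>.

reason(slot 7) = RD_PORT

slot 0 (MEM): ISSUE — free A3,Mu1,Ld1,B1 rp2 wp4
slot 1 (MUL): ISSUE — free A3,Mu0,Ld1,B1 rp0 wp3
slot 2 (MUL): stall FU — free A3,Mu0,Ld1,B1 rp0 wp3
slot 3 (MEM): stall RD_PORT — free A3,Mu0,Ld1,B1 rp0 wp3
slot 4 (BR): stall RD_PORT — free A3,Mu0,Ld1,B1 rp0 wp3
slot 5 (MUL): stall FU — free A3,Mu0,Ld1,B1 rp0 wp3
slot 6 (MEM): stall RD_PORT — free A3,Mu0,Ld1,B1 rp0 wp3
slot 7 (BR): stall RD_PORT — free A3,Mu0,Ld1,B1 rp0 wp3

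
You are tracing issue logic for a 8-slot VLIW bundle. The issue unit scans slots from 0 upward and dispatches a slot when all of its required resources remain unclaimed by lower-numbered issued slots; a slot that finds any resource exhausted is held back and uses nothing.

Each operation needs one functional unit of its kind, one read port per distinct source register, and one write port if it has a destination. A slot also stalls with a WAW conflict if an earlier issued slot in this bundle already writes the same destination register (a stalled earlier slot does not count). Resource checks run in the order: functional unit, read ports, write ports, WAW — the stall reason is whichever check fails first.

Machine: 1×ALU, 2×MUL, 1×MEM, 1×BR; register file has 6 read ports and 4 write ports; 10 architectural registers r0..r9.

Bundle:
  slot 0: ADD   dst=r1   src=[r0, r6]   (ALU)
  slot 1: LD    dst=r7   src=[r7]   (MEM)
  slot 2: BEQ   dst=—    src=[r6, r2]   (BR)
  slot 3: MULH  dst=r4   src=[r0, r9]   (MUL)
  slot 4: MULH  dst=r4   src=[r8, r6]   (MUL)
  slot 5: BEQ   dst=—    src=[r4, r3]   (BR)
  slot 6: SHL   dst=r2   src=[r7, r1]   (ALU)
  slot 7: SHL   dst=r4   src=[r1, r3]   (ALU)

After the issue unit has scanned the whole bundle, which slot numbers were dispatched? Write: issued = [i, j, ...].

  0. ALU→r1 ⇒ go  {0A/2Mu/1Ld/1B | 4r 3w}
  1. MEM→r7 ⇒ go  {0A/2Mu/0Ld/1B | 3r 2w}
  2. BR ⇒ go  {0A/2Mu/0Ld/0B | 1r 2w}
  3. MUL→r4 ⇒ no(RD_PORT)  {0A/2Mu/0Ld/0B | 1r 2w}
  4. MUL→r4 ⇒ no(RD_PORT)  {0A/2Mu/0Ld/0B | 1r 2w}
  5. BR ⇒ no(FU)  {0A/2Mu/0Ld/0B | 1r 2w}
  6. ALU→r2 ⇒ no(FU)  {0A/2Mu/0Ld/0B | 1r 2w}
  7. ALU→r4 ⇒ no(FU)  {0A/2Mu/0Ld/0B | 1r 2w}

issued = [0, 1, 2]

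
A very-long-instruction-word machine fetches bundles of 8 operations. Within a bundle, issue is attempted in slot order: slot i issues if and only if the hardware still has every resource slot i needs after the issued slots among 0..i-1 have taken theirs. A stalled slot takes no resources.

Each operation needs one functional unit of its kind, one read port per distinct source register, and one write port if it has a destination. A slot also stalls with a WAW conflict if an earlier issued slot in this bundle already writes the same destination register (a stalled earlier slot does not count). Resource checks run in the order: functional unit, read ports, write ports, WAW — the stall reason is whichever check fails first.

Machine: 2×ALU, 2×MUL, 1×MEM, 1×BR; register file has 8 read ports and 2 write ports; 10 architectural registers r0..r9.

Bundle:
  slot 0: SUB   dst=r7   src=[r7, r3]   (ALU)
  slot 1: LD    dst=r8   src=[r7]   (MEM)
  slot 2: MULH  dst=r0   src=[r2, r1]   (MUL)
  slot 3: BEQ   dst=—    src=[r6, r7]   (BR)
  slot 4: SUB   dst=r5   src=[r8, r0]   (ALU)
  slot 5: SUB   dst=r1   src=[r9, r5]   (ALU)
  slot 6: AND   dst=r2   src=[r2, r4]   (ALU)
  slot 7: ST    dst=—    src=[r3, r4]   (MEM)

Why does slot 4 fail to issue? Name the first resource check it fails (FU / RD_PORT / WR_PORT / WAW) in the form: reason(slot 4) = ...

reason(slot 4) = WR_PORT

  0. ALU→r7 ⇒ go  {1A/2Mu/1Ld/1B | 6r 1w}
  1. MEM→r8 ⇒ go  {1A/2Mu/0Ld/1B | 5r 0w}
  2. MUL→r0 ⇒ no(WR_PORT)  {1A/2Mu/0Ld/1B | 5r 0w}
  3. BR ⇒ go  {1A/2Mu/0Ld/0B | 3r 0w}
  4. ALU→r5 ⇒ no(WR_PORT)  {1A/2Mu/0Ld/0B | 3r 0w}
  5. ALU→r1 ⇒ no(WR_PORT)  {1A/2Mu/0Ld/0B | 3r 0w}
  6. ALU→r2 ⇒ no(WR_PORT)  {1A/2Mu/0Ld/0B | 3r 0w}
  7. MEM ⇒ no(FU)  {1A/2Mu/0Ld/0B | 3r 0w}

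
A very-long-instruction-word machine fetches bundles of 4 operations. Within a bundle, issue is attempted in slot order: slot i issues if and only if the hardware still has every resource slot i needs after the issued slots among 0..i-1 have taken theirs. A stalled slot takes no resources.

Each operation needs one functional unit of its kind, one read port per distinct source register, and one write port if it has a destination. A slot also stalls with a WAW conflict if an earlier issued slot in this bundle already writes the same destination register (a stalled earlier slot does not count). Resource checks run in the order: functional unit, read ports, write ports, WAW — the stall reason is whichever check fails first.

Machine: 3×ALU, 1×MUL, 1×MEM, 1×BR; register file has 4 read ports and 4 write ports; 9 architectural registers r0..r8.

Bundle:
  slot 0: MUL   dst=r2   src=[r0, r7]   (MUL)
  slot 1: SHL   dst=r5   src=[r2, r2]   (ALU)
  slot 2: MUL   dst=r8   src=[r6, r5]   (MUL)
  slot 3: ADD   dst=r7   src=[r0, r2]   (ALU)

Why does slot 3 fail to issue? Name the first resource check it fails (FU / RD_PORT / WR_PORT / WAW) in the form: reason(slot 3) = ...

slot 0 (MUL): ISSUE — free A3,Mu0,Ld1,B1 rp2 wp3
slot 1 (ALU): ISSUE — free A2,Mu0,Ld1,B1 rp1 wp2
slot 2 (MUL): stall FU — free A2,Mu0,Ld1,B1 rp1 wp2
slot 3 (ALU): stall RD_PORT — free A2,Mu0,Ld1,B1 rp1 wp2

reason(slot 3) = RD_PORT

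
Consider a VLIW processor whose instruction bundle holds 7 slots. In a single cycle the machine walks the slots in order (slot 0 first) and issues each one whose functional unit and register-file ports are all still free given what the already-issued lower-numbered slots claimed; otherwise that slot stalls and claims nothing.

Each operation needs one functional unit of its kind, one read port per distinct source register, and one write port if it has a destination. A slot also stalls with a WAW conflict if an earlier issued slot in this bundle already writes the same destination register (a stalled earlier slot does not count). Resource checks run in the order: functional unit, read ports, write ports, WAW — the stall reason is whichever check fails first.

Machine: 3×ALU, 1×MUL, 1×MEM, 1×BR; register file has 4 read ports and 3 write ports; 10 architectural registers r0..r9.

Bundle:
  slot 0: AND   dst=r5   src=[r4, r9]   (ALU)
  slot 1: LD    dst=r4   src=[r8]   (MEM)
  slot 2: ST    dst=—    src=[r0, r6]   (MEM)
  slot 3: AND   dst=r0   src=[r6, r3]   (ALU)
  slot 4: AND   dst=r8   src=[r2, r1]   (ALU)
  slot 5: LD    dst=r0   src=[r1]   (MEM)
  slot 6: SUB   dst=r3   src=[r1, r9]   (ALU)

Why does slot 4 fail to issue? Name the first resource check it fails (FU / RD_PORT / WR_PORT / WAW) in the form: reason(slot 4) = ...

reason(slot 4) = RD_PORT

  0. ALU→r5 ⇒ go  {2A/1Mu/1Ld/1B | 2r 2w}
  1. MEM→r4 ⇒ go  {2A/1Mu/0Ld/1B | 1r 1w}
  2. MEM ⇒ no(FU)  {2A/1Mu/0Ld/1B | 1r 1w}
  3. ALU→r0 ⇒ no(RD_PORT)  {2A/1Mu/0Ld/1B | 1r 1w}
  4. ALU→r8 ⇒ no(RD_PORT)  {2A/1Mu/0Ld/1B | 1r 1w}
  5. MEM→r0 ⇒ no(FU)  {2A/1Mu/0Ld/1B | 1r 1w}
  6. ALU→r3 ⇒ no(RD_PORT)  {2A/1Mu/0Ld/1B | 1r 1w}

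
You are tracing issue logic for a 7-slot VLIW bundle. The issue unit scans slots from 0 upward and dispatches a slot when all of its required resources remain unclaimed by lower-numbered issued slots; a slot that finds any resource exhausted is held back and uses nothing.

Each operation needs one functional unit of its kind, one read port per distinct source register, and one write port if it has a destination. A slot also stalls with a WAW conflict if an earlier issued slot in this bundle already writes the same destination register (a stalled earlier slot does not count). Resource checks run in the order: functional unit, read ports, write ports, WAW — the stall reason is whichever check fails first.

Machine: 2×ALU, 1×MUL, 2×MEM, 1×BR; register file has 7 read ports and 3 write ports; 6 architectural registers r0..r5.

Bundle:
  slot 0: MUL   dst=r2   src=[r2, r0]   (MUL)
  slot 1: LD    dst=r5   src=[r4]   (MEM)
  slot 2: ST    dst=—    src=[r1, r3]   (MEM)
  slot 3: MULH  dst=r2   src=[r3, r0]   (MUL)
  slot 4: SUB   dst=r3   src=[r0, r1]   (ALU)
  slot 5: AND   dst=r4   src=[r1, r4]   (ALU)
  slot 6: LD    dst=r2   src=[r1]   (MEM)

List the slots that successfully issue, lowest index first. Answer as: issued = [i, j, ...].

  0. MUL→r2 ⇒ go  {2A/0Mu/2Ld/1B | 5r 2w}
  1. MEM→r5 ⇒ go  {2A/0Mu/1Ld/1B | 4r 1w}
  2. MEM ⇒ go  {2A/0Mu/0Ld/1B | 2r 1w}
  3. MUL→r2 ⇒ no(FU)  {2A/0Mu/0Ld/1B | 2r 1w}
  4. ALU→r3 ⇒ go  {1A/0Mu/0Ld/1B | 0r 0w}
  5. ALU→r4 ⇒ no(RD_PORT)  {1A/0Mu/0Ld/1B | 0r 0w}
  6. MEM→r2 ⇒ no(FU)  {1A/0Mu/0Ld/1B | 0r 0w}

issued = [0, 1, 2, 4]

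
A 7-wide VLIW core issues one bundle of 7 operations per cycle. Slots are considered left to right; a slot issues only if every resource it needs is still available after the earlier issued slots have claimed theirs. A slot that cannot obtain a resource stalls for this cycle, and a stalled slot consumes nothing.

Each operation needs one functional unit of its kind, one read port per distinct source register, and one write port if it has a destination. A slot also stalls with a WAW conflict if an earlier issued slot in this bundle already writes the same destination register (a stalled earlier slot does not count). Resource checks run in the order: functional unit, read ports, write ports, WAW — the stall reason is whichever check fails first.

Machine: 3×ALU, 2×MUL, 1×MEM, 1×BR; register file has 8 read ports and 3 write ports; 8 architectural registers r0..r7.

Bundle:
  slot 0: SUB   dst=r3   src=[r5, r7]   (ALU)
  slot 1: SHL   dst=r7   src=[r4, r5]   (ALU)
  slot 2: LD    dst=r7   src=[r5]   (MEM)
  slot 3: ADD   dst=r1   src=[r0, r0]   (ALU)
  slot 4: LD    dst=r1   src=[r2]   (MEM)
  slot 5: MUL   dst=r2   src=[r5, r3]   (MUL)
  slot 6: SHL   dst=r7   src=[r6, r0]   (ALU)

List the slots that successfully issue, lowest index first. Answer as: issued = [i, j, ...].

#0 ALU src=r5,r7 dispatched  <A:2 Mu:2 Ld:1 B:1 rd:6 wr:2>
#1 ALU src=r4,r5 dispatched  <A:1 Mu:2 Ld:1 B:1 rd:4 wr:1>
#2 MEM src=r5 held:WAW  <A:1 Mu:2 Ld:1 B:1 rd:4 wr:1>
#3 ALU src=r0,r0 dispatched  <A:0 Mu:2 Ld:1 B:1 rd:3 wr:0>
#4 MEM src=r2 held:WR_PORT  <A:0 Mu:2 Ld:1 B:1 rd:3 wr:0>
#5 MUL src=r5,r3 held:WR_PORT  <A:0 Mu:2 Ld:1 B:1 rd:3 wr:0>
#6 ALU src=r6,r0 held:FU  <A:0 Mu:2 Ld:1 B:1 rd:3 wr:0>

issued = [0, 1, 3]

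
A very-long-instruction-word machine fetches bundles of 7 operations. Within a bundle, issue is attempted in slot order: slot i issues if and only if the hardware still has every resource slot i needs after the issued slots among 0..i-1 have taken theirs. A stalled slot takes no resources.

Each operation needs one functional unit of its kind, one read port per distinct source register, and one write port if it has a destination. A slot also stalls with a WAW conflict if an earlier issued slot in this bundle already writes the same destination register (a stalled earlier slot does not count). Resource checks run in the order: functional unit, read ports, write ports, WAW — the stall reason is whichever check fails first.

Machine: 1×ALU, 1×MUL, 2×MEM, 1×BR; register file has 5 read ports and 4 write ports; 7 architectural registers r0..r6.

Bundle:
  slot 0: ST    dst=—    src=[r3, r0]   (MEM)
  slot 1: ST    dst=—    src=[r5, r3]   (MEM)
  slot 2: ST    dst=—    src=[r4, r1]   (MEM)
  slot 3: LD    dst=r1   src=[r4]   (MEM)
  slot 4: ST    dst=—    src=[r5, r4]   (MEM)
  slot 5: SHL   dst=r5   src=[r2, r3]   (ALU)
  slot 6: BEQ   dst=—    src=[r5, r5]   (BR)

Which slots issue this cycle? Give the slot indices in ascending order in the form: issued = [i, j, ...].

issued = [0, 1, 6]

slot 0 (MEM): ISSUE — free A1,Mu1,Ld1,B1 rp3 wp4
slot 1 (MEM): ISSUE — free A1,Mu1,Ld0,B1 rp1 wp4
slot 2 (MEM): stall FU — free A1,Mu1,Ld0,B1 rp1 wp4
slot 3 (MEM): stall FU — free A1,Mu1,Ld0,B1 rp1 wp4
slot 4 (MEM): stall FU — free A1,Mu1,Ld0,B1 rp1 wp4
slot 5 (ALU): stall RD_PORT — free A1,Mu1,Ld0,B1 rp1 wp4
slot 6 (BR): ISSUE — free A1,Mu1,Ld0,B0 rp0 wp4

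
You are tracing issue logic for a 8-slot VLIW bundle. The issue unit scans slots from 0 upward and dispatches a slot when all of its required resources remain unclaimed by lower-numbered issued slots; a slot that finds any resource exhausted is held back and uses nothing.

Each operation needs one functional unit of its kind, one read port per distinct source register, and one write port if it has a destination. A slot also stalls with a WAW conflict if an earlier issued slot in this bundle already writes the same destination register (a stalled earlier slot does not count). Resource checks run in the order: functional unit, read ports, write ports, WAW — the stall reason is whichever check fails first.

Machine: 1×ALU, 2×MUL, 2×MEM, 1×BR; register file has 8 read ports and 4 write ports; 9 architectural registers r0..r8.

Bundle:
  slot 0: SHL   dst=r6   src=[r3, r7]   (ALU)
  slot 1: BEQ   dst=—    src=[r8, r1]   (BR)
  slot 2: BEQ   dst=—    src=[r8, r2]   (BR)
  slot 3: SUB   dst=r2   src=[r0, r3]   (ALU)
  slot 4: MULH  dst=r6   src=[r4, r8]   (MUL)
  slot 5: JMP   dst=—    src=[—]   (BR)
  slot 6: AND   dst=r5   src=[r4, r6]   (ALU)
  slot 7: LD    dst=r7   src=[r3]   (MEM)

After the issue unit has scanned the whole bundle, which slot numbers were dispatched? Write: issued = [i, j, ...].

issued = [0, 1, 7]

  0. ALU→r6 ⇒ go  {0A/2Mu/2Ld/1B | 6r 3w}
  1. BR ⇒ go  {0A/2Mu/2Ld/0B | 4r 3w}
  2. BR ⇒ no(FU)  {0A/2Mu/2Ld/0B | 4r 3w}
  3. ALU→r2 ⇒ no(FU)  {0A/2Mu/2Ld/0B | 4r 3w}
  4. MUL→r6 ⇒ no(WAW)  {0A/2Mu/2Ld/0B | 4r 3w}
  5. BR ⇒ no(FU)  {0A/2Mu/2Ld/0B | 4r 3w}
  6. ALU→r5 ⇒ no(FU)  {0A/2Mu/2Ld/0B | 4r 3w}
  7. MEM→r7 ⇒ go  {0A/2Mu/1Ld/0B | 3r 2w}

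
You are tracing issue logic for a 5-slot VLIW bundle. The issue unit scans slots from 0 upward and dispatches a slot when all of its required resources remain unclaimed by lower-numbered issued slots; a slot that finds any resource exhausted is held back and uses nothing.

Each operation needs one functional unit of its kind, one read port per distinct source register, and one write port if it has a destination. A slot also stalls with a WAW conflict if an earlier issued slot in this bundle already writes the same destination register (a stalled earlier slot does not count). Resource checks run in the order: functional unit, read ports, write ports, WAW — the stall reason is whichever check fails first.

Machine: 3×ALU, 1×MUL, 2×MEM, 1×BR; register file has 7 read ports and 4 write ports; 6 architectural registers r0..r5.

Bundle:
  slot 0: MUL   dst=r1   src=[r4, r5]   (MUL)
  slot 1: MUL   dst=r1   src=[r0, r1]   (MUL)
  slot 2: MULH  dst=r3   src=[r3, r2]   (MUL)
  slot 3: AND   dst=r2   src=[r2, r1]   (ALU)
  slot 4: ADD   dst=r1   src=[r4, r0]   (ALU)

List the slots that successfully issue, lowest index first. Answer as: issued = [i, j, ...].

issued = [0, 3]

#0 MUL src=r4,r5 dispatched  <A:3 Mu:0 Ld:2 B:1 rd:5 wr:3>
#1 MUL src=r0,r1 held:FU  <A:3 Mu:0 Ld:2 B:1 rd:5 wr:3>
#2 MUL src=r3,r2 held:FU  <A:3 Mu:0 Ld:2 B:1 rd:5 wr:3>
#3 ALU src=r2,r1 dispatched  <A:2 Mu:0 Ld:2 B:1 rd:3 wr:2>
#4 ALU src=r4,r0 held:WAW  <A:2 Mu:0 Ld:2 B:1 rd:3 wr:2>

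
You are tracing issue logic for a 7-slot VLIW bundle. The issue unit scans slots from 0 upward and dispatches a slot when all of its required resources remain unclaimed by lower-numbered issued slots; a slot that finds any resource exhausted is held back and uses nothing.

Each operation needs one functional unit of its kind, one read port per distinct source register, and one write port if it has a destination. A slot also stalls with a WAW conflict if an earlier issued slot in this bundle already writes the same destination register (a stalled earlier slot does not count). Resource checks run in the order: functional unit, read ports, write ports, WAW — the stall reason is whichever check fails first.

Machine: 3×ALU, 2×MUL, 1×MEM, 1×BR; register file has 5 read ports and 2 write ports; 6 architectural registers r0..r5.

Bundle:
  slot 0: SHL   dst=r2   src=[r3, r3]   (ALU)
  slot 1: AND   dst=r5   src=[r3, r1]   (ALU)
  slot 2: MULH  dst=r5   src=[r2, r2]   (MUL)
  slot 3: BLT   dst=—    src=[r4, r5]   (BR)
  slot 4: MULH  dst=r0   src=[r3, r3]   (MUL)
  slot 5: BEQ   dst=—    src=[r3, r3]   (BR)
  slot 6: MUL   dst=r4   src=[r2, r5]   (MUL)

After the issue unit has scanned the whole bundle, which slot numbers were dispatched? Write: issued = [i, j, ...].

issued = [0, 1, 3]

[0] ALU needs rd=1 wr=1: ok; after: ALU=2 MUL=2 MEM=1 BR=1, R=4, W=1
[1] ALU needs rd=2 wr=1: ok; after: ALU=1 MUL=2 MEM=1 BR=1, R=2, W=0
[2] MUL needs rd=1 wr=1: WR_PORT; after: ALU=1 MUL=2 MEM=1 BR=1, R=2, W=0
[3] BR needs rd=2 wr=0: ok; after: ALU=1 MUL=2 MEM=1 BR=0, R=0, W=0
[4] MUL needs rd=1 wr=1: RD_PORT; after: ALU=1 MUL=2 MEM=1 BR=0, R=0, W=0
[5] BR needs rd=1 wr=0: FU; after: ALU=1 MUL=2 MEM=1 BR=0, R=0, W=0
[6] MUL needs rd=2 wr=1: RD_PORT; after: ALU=1 MUL=2 MEM=1 BR=0, R=0, W=0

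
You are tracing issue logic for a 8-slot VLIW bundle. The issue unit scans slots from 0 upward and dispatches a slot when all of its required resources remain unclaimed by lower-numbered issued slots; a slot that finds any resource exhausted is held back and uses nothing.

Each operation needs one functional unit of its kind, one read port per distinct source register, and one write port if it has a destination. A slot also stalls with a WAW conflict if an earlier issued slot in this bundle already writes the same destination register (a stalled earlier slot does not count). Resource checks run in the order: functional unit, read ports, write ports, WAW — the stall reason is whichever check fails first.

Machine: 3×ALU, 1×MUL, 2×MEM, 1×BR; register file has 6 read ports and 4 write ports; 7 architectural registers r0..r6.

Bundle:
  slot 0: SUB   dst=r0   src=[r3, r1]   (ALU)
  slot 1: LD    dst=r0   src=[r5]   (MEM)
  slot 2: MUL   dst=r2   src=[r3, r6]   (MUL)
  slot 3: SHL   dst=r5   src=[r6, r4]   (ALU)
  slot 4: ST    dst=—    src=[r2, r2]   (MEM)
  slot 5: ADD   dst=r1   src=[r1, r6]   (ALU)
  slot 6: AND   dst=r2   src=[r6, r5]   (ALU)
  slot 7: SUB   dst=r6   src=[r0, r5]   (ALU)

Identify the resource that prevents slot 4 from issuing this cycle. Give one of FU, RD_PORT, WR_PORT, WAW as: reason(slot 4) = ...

slot 0 (ALU): ISSUE — free A2,Mu1,Ld2,B1 rp4 wp3
slot 1 (MEM): stall WAW — free A2,Mu1,Ld2,B1 rp4 wp3
slot 2 (MUL): ISSUE — free A2,Mu0,Ld2,B1 rp2 wp2
slot 3 (ALU): ISSUE — free A1,Mu0,Ld2,B1 rp0 wp1
slot 4 (MEM): stall RD_PORT — free A1,Mu0,Ld2,B1 rp0 wp1
slot 5 (ALU): stall RD_PORT — free A1,Mu0,Ld2,B1 rp0 wp1
slot 6 (ALU): stall RD_PORT — free A1,Mu0,Ld2,B1 rp0 wp1
slot 7 (ALU): stall RD_PORT — free A1,Mu0,Ld2,B1 rp0 wp1

reason(slot 4) = RD_PORT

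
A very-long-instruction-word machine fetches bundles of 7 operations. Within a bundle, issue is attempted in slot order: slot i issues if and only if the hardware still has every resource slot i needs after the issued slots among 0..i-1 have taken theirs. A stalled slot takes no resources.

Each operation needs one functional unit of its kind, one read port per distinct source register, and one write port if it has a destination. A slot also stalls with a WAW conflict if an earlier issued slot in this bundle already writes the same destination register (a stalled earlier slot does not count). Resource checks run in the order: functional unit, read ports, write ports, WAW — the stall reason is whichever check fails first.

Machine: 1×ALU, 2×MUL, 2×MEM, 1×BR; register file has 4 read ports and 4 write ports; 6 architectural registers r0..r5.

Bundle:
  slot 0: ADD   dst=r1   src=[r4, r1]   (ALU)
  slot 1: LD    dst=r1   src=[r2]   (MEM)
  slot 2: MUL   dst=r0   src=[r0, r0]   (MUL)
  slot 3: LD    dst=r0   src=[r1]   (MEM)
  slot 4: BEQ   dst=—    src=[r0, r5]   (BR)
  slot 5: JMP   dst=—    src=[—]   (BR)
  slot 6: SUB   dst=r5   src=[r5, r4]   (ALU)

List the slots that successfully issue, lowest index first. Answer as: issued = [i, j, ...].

issued = [0, 2, 5]

[0] ALU needs rd=2 wr=1: ok; after: ALU=0 MUL=2 MEM=2 BR=1, R=2, W=3
[1] MEM needs rd=1 wr=1: WAW; after: ALU=0 MUL=2 MEM=2 BR=1, R=2, W=3
[2] MUL needs rd=1 wr=1: ok; after: ALU=0 MUL=1 MEM=2 BR=1, R=1, W=2
[3] MEM needs rd=1 wr=1: WAW; after: ALU=0 MUL=1 MEM=2 BR=1, R=1, W=2
[4] BR needs rd=2 wr=0: RD_PORT; after: ALU=0 MUL=1 MEM=2 BR=1, R=1, W=2
[5] BR needs rd=0 wr=0: ok; after: ALU=0 MUL=1 MEM=2 BR=0, R=1, W=2
[6] ALU needs rd=2 wr=1: FU; after: ALU=0 MUL=1 MEM=2 BR=0, R=1, W=2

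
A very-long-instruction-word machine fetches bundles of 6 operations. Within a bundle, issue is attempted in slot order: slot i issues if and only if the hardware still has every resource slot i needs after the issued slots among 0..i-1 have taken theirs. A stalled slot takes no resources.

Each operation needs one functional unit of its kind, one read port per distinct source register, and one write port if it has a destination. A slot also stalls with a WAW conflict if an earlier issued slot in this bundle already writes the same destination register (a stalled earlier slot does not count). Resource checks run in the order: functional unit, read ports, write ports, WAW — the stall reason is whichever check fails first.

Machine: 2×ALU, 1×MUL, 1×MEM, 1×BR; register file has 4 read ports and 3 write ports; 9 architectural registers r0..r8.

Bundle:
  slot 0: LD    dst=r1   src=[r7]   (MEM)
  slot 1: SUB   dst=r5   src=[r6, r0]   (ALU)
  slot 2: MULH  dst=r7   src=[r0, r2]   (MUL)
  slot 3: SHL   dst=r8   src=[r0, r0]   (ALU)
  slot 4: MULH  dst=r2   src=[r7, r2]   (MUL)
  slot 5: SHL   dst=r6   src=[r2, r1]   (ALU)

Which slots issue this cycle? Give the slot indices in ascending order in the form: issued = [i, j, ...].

  0. MEM→r1 ⇒ go  {2A/1Mu/0Ld/1B | 3r 2w}
  1. ALU→r5 ⇒ go  {1A/1Mu/0Ld/1B | 1r 1w}
  2. MUL→r7 ⇒ no(RD_PORT)  {1A/1Mu/0Ld/1B | 1r 1w}
  3. ALU→r8 ⇒ go  {0A/1Mu/0Ld/1B | 0r 0w}
  4. MUL→r2 ⇒ no(RD_PORT)  {0A/1Mu/0Ld/1B | 0r 0w}
  5. ALU→r6 ⇒ no(FU)  {0A/1Mu/0Ld/1B | 0r 0w}

issued = [0, 1, 3]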